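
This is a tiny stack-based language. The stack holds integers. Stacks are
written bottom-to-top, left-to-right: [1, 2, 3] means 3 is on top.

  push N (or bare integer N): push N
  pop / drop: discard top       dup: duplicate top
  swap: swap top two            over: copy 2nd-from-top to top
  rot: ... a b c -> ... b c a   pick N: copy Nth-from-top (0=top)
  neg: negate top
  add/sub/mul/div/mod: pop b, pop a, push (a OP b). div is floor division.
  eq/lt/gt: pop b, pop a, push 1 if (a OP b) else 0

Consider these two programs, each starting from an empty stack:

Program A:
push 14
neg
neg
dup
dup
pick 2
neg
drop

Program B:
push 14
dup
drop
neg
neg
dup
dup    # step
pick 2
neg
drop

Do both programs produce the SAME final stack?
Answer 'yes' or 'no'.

Answer: yes

Derivation:
Program A trace:
  After 'push 14': [14]
  After 'neg': [-14]
  After 'neg': [14]
  After 'dup': [14, 14]
  After 'dup': [14, 14, 14]
  After 'pick 2': [14, 14, 14, 14]
  After 'neg': [14, 14, 14, -14]
  After 'drop': [14, 14, 14]
Program A final stack: [14, 14, 14]

Program B trace:
  After 'push 14': [14]
  After 'dup': [14, 14]
  After 'drop': [14]
  After 'neg': [-14]
  After 'neg': [14]
  After 'dup': [14, 14]
  After 'dup': [14, 14, 14]
  After 'pick 2': [14, 14, 14, 14]
  After 'neg': [14, 14, 14, -14]
  After 'drop': [14, 14, 14]
Program B final stack: [14, 14, 14]
Same: yes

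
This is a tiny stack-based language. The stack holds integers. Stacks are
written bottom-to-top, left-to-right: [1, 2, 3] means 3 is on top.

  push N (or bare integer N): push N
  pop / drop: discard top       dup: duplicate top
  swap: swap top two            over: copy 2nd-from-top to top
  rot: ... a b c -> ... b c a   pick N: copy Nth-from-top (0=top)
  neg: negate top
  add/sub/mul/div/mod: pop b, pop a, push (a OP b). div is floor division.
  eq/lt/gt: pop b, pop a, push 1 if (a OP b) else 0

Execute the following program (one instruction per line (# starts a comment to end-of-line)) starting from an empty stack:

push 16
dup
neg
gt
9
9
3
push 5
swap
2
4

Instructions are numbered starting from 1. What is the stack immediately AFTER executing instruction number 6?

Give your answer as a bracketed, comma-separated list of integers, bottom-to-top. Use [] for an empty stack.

Step 1 ('push 16'): [16]
Step 2 ('dup'): [16, 16]
Step 3 ('neg'): [16, -16]
Step 4 ('gt'): [1]
Step 5 ('9'): [1, 9]
Step 6 ('9'): [1, 9, 9]

Answer: [1, 9, 9]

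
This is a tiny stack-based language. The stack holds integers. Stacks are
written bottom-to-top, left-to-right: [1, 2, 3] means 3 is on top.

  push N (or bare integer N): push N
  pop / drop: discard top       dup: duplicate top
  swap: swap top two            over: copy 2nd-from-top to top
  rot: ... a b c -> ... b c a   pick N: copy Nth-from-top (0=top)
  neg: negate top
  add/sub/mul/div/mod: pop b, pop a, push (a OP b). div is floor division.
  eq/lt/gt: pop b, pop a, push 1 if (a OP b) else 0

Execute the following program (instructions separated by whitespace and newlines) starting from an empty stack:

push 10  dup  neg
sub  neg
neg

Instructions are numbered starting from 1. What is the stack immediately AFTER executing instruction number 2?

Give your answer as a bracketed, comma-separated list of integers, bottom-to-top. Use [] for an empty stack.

Step 1 ('push 10'): [10]
Step 2 ('dup'): [10, 10]

Answer: [10, 10]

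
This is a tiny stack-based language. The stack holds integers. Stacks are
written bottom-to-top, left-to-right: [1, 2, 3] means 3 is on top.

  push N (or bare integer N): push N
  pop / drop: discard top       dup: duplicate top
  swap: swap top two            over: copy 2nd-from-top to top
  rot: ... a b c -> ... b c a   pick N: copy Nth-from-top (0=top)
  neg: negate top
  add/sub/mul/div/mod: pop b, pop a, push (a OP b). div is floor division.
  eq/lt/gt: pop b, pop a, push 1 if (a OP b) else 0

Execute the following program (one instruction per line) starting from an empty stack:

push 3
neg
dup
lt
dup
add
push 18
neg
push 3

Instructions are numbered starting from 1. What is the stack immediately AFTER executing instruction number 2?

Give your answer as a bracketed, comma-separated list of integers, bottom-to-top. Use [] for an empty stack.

Answer: [-3]

Derivation:
Step 1 ('push 3'): [3]
Step 2 ('neg'): [-3]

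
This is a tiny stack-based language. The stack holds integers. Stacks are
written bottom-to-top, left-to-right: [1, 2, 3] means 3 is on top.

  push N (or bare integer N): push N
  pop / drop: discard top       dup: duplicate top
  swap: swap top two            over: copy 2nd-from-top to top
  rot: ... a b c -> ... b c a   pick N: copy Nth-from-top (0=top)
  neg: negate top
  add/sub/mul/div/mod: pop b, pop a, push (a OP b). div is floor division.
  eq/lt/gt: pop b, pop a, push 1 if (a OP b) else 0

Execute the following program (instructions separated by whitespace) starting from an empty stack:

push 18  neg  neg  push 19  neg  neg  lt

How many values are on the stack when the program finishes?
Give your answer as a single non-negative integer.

After 'push 18': stack = [18] (depth 1)
After 'neg': stack = [-18] (depth 1)
After 'neg': stack = [18] (depth 1)
After 'push 19': stack = [18, 19] (depth 2)
After 'neg': stack = [18, -19] (depth 2)
After 'neg': stack = [18, 19] (depth 2)
After 'lt': stack = [1] (depth 1)

Answer: 1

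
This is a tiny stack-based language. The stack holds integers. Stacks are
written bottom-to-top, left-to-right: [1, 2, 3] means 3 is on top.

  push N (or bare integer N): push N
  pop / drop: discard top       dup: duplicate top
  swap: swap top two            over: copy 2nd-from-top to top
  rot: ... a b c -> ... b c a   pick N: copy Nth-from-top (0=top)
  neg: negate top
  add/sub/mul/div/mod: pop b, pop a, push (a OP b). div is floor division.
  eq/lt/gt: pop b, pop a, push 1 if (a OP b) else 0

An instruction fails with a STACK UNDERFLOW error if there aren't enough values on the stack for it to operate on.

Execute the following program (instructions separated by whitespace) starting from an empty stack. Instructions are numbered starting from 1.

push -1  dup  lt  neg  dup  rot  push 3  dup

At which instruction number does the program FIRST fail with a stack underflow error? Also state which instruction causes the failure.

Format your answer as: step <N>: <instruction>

Answer: step 6: rot

Derivation:
Step 1 ('push -1'): stack = [-1], depth = 1
Step 2 ('dup'): stack = [-1, -1], depth = 2
Step 3 ('lt'): stack = [0], depth = 1
Step 4 ('neg'): stack = [0], depth = 1
Step 5 ('dup'): stack = [0, 0], depth = 2
Step 6 ('rot'): needs 3 value(s) but depth is 2 — STACK UNDERFLOW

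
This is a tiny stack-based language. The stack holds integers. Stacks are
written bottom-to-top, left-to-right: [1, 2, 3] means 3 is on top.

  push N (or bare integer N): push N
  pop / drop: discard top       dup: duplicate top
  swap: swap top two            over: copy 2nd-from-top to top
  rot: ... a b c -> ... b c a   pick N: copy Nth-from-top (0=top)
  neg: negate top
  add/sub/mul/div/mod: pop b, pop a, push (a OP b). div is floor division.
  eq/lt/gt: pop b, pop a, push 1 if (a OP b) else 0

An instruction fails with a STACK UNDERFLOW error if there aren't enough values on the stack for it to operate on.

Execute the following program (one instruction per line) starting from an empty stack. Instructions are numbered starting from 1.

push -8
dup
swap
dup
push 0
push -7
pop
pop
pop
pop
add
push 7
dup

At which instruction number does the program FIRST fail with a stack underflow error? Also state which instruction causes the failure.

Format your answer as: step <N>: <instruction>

Answer: step 11: add

Derivation:
Step 1 ('push -8'): stack = [-8], depth = 1
Step 2 ('dup'): stack = [-8, -8], depth = 2
Step 3 ('swap'): stack = [-8, -8], depth = 2
Step 4 ('dup'): stack = [-8, -8, -8], depth = 3
Step 5 ('push 0'): stack = [-8, -8, -8, 0], depth = 4
Step 6 ('push -7'): stack = [-8, -8, -8, 0, -7], depth = 5
Step 7 ('pop'): stack = [-8, -8, -8, 0], depth = 4
Step 8 ('pop'): stack = [-8, -8, -8], depth = 3
Step 9 ('pop'): stack = [-8, -8], depth = 2
Step 10 ('pop'): stack = [-8], depth = 1
Step 11 ('add'): needs 2 value(s) but depth is 1 — STACK UNDERFLOW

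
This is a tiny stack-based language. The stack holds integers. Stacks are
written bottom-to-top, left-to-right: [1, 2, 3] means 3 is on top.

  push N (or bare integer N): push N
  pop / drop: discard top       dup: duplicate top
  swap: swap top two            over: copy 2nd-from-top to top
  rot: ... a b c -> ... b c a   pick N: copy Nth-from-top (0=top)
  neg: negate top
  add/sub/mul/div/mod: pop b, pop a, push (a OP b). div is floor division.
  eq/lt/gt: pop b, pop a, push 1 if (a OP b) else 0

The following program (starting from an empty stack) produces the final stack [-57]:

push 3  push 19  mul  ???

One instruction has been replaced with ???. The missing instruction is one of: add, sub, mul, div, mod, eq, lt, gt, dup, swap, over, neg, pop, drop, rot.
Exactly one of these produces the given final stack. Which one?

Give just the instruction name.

Stack before ???: [57]
Stack after ???:  [-57]
The instruction that transforms [57] -> [-57] is: neg

Answer: neg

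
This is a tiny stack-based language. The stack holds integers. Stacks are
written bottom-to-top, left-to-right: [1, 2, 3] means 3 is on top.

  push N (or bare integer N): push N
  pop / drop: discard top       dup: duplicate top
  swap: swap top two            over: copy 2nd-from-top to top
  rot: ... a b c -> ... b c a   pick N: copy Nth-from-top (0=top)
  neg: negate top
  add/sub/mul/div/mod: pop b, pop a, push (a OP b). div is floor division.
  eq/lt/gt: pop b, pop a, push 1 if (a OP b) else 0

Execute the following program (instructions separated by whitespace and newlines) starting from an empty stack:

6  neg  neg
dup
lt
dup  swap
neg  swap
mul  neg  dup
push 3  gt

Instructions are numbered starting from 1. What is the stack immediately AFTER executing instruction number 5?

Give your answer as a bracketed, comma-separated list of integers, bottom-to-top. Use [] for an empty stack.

Step 1 ('6'): [6]
Step 2 ('neg'): [-6]
Step 3 ('neg'): [6]
Step 4 ('dup'): [6, 6]
Step 5 ('lt'): [0]

Answer: [0]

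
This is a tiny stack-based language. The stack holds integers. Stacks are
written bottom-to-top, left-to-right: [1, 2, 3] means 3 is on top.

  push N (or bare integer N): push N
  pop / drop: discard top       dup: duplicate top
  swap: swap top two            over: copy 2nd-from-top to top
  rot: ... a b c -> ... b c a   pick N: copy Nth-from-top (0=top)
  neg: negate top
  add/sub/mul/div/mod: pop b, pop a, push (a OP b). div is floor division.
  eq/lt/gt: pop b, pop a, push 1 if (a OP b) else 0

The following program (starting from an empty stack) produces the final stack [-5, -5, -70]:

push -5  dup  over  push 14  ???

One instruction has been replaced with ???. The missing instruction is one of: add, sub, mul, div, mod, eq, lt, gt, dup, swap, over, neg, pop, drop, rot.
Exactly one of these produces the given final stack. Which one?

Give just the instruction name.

Stack before ???: [-5, -5, -5, 14]
Stack after ???:  [-5, -5, -70]
The instruction that transforms [-5, -5, -5, 14] -> [-5, -5, -70] is: mul

Answer: mul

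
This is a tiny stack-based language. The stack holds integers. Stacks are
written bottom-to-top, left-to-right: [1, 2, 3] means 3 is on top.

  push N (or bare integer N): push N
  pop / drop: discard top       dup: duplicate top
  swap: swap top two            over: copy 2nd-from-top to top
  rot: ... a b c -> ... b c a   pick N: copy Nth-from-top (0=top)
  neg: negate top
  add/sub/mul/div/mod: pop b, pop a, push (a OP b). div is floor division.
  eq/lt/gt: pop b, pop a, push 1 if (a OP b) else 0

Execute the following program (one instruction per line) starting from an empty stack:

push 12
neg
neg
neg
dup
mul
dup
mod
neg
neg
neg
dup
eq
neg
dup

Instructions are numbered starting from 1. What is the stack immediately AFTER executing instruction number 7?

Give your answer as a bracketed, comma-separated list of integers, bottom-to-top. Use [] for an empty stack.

Answer: [144, 144]

Derivation:
Step 1 ('push 12'): [12]
Step 2 ('neg'): [-12]
Step 3 ('neg'): [12]
Step 4 ('neg'): [-12]
Step 5 ('dup'): [-12, -12]
Step 6 ('mul'): [144]
Step 7 ('dup'): [144, 144]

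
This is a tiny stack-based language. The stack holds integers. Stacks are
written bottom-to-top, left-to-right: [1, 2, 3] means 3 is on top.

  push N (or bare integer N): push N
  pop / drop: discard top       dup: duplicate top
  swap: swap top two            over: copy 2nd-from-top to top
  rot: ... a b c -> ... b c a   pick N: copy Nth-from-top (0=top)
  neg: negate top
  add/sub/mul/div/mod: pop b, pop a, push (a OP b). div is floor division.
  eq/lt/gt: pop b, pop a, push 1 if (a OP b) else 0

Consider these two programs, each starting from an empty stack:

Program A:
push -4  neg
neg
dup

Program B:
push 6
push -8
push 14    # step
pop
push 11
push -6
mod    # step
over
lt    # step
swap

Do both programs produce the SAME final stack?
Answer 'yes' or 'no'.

Answer: no

Derivation:
Program A trace:
  After 'push -4': [-4]
  After 'neg': [4]
  After 'neg': [-4]
  After 'dup': [-4, -4]
Program A final stack: [-4, -4]

Program B trace:
  After 'push 6': [6]
  After 'push -8': [6, -8]
  After 'push 14': [6, -8, 14]
  After 'pop': [6, -8]
  After 'push 11': [6, -8, 11]
  After 'push -6': [6, -8, 11, -6]
  After 'mod': [6, -8, -1]
  After 'over': [6, -8, -1, -8]
  After 'lt': [6, -8, 0]
  After 'swap': [6, 0, -8]
Program B final stack: [6, 0, -8]
Same: no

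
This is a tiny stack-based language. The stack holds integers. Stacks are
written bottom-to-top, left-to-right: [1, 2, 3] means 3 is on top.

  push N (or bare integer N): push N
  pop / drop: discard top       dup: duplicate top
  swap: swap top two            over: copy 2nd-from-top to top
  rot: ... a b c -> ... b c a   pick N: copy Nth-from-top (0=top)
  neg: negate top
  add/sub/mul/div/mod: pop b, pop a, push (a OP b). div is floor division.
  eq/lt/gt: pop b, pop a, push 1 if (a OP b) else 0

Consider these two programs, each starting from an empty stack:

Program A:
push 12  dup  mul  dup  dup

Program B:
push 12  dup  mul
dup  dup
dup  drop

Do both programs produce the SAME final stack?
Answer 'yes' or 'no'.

Answer: yes

Derivation:
Program A trace:
  After 'push 12': [12]
  After 'dup': [12, 12]
  After 'mul': [144]
  After 'dup': [144, 144]
  After 'dup': [144, 144, 144]
Program A final stack: [144, 144, 144]

Program B trace:
  After 'push 12': [12]
  After 'dup': [12, 12]
  After 'mul': [144]
  After 'dup': [144, 144]
  After 'dup': [144, 144, 144]
  After 'dup': [144, 144, 144, 144]
  After 'drop': [144, 144, 144]
Program B final stack: [144, 144, 144]
Same: yes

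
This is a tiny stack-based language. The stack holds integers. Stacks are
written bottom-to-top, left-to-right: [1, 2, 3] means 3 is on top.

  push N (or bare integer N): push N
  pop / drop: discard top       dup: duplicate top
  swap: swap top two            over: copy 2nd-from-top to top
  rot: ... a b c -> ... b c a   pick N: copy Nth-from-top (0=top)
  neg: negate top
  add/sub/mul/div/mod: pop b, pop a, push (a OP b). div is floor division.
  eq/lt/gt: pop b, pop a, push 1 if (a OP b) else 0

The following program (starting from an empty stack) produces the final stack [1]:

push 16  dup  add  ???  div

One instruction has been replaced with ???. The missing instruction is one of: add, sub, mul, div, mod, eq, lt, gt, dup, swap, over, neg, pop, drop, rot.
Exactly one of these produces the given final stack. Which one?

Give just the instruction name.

Answer: dup

Derivation:
Stack before ???: [32]
Stack after ???:  [32, 32]
The instruction that transforms [32] -> [32, 32] is: dup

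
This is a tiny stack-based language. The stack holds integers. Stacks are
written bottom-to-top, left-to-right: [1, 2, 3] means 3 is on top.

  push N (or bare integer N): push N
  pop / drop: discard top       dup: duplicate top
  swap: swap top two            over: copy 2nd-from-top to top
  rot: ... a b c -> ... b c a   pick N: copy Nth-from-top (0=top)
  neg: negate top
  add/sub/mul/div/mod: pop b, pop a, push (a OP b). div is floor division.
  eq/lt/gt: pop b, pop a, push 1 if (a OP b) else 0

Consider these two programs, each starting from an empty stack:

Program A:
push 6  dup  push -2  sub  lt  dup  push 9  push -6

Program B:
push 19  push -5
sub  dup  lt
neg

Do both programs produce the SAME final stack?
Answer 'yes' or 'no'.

Program A trace:
  After 'push 6': [6]
  After 'dup': [6, 6]
  After 'push -2': [6, 6, -2]
  After 'sub': [6, 8]
  After 'lt': [1]
  After 'dup': [1, 1]
  After 'push 9': [1, 1, 9]
  After 'push -6': [1, 1, 9, -6]
Program A final stack: [1, 1, 9, -6]

Program B trace:
  After 'push 19': [19]
  After 'push -5': [19, -5]
  After 'sub': [24]
  After 'dup': [24, 24]
  After 'lt': [0]
  After 'neg': [0]
Program B final stack: [0]
Same: no

Answer: no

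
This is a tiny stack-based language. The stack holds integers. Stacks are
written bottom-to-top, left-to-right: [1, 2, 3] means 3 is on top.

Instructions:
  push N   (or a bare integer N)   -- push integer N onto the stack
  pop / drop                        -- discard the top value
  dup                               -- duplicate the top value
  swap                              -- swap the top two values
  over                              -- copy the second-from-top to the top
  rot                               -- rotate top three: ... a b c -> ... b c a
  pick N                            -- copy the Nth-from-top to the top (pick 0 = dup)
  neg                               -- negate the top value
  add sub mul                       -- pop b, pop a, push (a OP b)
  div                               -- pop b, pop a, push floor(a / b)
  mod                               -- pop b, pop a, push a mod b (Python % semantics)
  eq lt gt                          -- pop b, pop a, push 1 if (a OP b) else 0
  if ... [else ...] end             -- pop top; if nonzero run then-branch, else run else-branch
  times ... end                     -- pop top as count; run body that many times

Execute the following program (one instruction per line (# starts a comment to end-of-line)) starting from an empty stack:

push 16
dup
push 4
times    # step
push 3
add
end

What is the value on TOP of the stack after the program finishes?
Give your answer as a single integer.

After 'push 16': [16]
After 'dup': [16, 16]
After 'push 4': [16, 16, 4]
After 'times': [16, 16]
After 'push 3': [16, 16, 3]
After 'add': [16, 19]
After 'push 3': [16, 19, 3]
After 'add': [16, 22]
After 'push 3': [16, 22, 3]
After 'add': [16, 25]
After 'push 3': [16, 25, 3]
After 'add': [16, 28]

Answer: 28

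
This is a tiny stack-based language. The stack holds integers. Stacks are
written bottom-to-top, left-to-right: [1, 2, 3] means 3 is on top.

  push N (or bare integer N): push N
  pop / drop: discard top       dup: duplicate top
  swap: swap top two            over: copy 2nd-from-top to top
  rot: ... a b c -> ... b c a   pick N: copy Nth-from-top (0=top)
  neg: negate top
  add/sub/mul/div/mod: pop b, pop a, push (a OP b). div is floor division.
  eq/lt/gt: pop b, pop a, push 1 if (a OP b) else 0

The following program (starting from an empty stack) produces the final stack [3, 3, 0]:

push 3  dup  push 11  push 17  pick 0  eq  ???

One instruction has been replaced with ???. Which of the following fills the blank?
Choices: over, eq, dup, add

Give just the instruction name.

Answer: eq

Derivation:
Stack before ???: [3, 3, 11, 1]
Stack after ???:  [3, 3, 0]
Checking each choice:
  over: produces [3, 3, 11, 1, 11]
  eq: MATCH
  dup: produces [3, 3, 11, 1, 1]
  add: produces [3, 3, 12]


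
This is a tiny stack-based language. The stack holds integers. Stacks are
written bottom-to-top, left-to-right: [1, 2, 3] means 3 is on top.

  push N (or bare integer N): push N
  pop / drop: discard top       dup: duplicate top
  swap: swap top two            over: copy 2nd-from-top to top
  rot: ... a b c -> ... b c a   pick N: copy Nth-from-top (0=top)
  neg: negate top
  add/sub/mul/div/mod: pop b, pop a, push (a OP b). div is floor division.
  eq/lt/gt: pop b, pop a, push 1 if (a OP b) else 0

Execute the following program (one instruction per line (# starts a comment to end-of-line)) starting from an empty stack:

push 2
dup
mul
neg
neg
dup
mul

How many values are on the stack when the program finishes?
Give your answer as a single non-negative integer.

After 'push 2': stack = [2] (depth 1)
After 'dup': stack = [2, 2] (depth 2)
After 'mul': stack = [4] (depth 1)
After 'neg': stack = [-4] (depth 1)
After 'neg': stack = [4] (depth 1)
After 'dup': stack = [4, 4] (depth 2)
After 'mul': stack = [16] (depth 1)

Answer: 1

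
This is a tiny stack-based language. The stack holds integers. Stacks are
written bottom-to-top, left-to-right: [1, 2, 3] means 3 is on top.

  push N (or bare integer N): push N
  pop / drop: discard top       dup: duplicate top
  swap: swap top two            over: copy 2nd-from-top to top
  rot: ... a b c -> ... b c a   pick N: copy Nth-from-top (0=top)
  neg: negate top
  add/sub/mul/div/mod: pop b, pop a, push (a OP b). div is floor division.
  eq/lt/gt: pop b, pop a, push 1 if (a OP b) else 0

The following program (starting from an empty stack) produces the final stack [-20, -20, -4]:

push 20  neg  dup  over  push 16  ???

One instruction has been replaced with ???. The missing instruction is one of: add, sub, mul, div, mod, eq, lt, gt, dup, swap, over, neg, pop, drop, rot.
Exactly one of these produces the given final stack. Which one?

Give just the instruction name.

Stack before ???: [-20, -20, -20, 16]
Stack after ???:  [-20, -20, -4]
The instruction that transforms [-20, -20, -20, 16] -> [-20, -20, -4] is: add

Answer: add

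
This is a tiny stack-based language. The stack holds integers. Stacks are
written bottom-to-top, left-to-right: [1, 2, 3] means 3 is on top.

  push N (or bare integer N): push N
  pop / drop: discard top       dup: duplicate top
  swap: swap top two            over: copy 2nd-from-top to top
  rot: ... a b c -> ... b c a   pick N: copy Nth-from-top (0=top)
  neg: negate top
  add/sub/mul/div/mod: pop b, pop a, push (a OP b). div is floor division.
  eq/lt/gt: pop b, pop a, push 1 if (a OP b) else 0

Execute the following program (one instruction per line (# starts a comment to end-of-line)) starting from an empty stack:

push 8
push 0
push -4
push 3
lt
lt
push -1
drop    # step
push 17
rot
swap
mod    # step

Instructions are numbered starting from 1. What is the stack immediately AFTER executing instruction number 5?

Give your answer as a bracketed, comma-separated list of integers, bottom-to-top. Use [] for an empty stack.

Answer: [8, 0, 1]

Derivation:
Step 1 ('push 8'): [8]
Step 2 ('push 0'): [8, 0]
Step 3 ('push -4'): [8, 0, -4]
Step 4 ('push 3'): [8, 0, -4, 3]
Step 5 ('lt'): [8, 0, 1]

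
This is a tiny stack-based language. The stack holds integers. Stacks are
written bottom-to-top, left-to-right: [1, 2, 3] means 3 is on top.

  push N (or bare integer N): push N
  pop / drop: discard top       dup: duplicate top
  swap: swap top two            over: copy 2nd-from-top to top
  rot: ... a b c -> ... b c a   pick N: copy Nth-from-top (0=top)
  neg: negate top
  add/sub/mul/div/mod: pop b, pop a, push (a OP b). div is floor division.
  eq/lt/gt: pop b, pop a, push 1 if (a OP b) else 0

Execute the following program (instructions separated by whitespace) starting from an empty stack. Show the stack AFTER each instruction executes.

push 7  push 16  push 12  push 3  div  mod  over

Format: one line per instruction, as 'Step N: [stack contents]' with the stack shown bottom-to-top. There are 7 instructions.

Step 1: [7]
Step 2: [7, 16]
Step 3: [7, 16, 12]
Step 4: [7, 16, 12, 3]
Step 5: [7, 16, 4]
Step 6: [7, 0]
Step 7: [7, 0, 7]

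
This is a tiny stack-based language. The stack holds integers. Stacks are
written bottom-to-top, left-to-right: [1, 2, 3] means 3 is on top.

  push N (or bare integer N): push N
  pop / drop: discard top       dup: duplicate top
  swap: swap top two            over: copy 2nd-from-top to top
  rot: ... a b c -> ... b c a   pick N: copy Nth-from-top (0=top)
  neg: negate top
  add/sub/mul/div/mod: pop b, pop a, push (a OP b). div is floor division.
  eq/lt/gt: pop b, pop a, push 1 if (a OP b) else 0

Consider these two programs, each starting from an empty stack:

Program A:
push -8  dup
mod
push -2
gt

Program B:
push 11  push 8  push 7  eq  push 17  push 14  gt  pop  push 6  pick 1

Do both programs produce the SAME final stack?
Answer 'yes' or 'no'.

Answer: no

Derivation:
Program A trace:
  After 'push -8': [-8]
  After 'dup': [-8, -8]
  After 'mod': [0]
  After 'push -2': [0, -2]
  After 'gt': [1]
Program A final stack: [1]

Program B trace:
  After 'push 11': [11]
  After 'push 8': [11, 8]
  After 'push 7': [11, 8, 7]
  After 'eq': [11, 0]
  After 'push 17': [11, 0, 17]
  After 'push 14': [11, 0, 17, 14]
  After 'gt': [11, 0, 1]
  After 'pop': [11, 0]
  After 'push 6': [11, 0, 6]
  After 'pick 1': [11, 0, 6, 0]
Program B final stack: [11, 0, 6, 0]
Same: no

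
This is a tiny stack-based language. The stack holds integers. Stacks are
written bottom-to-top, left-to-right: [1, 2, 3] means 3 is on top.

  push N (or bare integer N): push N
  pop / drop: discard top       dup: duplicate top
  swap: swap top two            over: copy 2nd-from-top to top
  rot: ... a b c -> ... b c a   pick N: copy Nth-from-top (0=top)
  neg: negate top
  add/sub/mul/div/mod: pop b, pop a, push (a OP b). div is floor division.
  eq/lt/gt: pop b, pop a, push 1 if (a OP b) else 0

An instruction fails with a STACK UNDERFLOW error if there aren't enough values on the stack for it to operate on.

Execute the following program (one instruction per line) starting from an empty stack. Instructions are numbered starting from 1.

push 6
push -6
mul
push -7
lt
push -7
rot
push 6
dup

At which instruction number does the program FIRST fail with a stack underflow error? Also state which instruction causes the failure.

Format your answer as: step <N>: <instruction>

Answer: step 7: rot

Derivation:
Step 1 ('push 6'): stack = [6], depth = 1
Step 2 ('push -6'): stack = [6, -6], depth = 2
Step 3 ('mul'): stack = [-36], depth = 1
Step 4 ('push -7'): stack = [-36, -7], depth = 2
Step 5 ('lt'): stack = [1], depth = 1
Step 6 ('push -7'): stack = [1, -7], depth = 2
Step 7 ('rot'): needs 3 value(s) but depth is 2 — STACK UNDERFLOW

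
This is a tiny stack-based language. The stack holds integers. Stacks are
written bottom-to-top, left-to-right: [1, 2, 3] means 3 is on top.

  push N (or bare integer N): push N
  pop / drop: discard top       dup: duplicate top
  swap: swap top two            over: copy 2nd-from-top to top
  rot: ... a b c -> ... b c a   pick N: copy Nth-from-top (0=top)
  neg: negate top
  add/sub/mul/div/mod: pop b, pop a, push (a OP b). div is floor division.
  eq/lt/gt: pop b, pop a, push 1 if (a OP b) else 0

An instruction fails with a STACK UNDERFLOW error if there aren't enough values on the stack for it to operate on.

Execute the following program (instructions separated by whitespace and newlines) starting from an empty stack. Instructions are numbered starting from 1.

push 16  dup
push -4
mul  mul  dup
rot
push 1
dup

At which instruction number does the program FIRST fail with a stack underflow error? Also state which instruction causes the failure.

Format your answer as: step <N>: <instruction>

Step 1 ('push 16'): stack = [16], depth = 1
Step 2 ('dup'): stack = [16, 16], depth = 2
Step 3 ('push -4'): stack = [16, 16, -4], depth = 3
Step 4 ('mul'): stack = [16, -64], depth = 2
Step 5 ('mul'): stack = [-1024], depth = 1
Step 6 ('dup'): stack = [-1024, -1024], depth = 2
Step 7 ('rot'): needs 3 value(s) but depth is 2 — STACK UNDERFLOW

Answer: step 7: rot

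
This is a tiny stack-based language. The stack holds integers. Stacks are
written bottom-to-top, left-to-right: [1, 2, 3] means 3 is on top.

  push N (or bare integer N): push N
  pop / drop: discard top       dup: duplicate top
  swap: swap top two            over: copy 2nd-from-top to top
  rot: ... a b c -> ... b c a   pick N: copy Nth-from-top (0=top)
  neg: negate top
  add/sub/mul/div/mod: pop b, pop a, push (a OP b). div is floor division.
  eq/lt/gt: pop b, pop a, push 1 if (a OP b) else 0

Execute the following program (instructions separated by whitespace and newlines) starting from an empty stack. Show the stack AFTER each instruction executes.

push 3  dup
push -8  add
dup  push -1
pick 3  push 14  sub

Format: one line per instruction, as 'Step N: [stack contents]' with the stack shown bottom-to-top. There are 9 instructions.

Step 1: [3]
Step 2: [3, 3]
Step 3: [3, 3, -8]
Step 4: [3, -5]
Step 5: [3, -5, -5]
Step 6: [3, -5, -5, -1]
Step 7: [3, -5, -5, -1, 3]
Step 8: [3, -5, -5, -1, 3, 14]
Step 9: [3, -5, -5, -1, -11]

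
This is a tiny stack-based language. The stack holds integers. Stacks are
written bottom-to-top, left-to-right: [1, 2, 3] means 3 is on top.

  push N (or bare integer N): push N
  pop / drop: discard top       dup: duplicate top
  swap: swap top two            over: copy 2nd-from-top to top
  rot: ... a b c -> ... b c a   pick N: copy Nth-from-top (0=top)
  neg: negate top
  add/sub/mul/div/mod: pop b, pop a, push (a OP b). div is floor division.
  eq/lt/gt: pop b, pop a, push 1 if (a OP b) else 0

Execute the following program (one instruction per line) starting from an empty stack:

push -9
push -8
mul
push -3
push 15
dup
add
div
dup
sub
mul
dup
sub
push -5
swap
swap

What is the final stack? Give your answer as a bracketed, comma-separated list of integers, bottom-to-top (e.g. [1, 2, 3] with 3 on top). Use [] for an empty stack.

Answer: [0, -5]

Derivation:
After 'push -9': [-9]
After 'push -8': [-9, -8]
After 'mul': [72]
After 'push -3': [72, -3]
After 'push 15': [72, -3, 15]
After 'dup': [72, -3, 15, 15]
After 'add': [72, -3, 30]
After 'div': [72, -1]
After 'dup': [72, -1, -1]
After 'sub': [72, 0]
After 'mul': [0]
After 'dup': [0, 0]
After 'sub': [0]
After 'push -5': [0, -5]
After 'swap': [-5, 0]
After 'swap': [0, -5]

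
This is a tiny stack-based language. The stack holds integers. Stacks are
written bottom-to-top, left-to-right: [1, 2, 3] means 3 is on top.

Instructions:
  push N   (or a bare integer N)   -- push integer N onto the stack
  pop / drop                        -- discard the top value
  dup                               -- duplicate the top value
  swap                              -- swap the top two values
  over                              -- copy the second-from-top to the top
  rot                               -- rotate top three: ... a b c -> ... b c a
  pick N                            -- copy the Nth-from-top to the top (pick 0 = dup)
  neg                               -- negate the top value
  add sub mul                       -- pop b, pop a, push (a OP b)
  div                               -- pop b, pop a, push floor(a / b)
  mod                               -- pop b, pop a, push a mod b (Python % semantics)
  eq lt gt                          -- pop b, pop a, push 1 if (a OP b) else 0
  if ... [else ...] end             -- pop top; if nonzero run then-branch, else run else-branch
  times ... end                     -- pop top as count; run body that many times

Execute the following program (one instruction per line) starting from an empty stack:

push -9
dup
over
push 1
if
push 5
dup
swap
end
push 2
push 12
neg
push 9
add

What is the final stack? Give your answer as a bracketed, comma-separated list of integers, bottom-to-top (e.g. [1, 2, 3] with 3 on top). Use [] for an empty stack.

After 'push -9': [-9]
After 'dup': [-9, -9]
After 'over': [-9, -9, -9]
After 'push 1': [-9, -9, -9, 1]
After 'if': [-9, -9, -9]
After 'push 5': [-9, -9, -9, 5]
After 'dup': [-9, -9, -9, 5, 5]
After 'swap': [-9, -9, -9, 5, 5]
After 'push 2': [-9, -9, -9, 5, 5, 2]
After 'push 12': [-9, -9, -9, 5, 5, 2, 12]
After 'neg': [-9, -9, -9, 5, 5, 2, -12]
After 'push 9': [-9, -9, -9, 5, 5, 2, -12, 9]
After 'add': [-9, -9, -9, 5, 5, 2, -3]

Answer: [-9, -9, -9, 5, 5, 2, -3]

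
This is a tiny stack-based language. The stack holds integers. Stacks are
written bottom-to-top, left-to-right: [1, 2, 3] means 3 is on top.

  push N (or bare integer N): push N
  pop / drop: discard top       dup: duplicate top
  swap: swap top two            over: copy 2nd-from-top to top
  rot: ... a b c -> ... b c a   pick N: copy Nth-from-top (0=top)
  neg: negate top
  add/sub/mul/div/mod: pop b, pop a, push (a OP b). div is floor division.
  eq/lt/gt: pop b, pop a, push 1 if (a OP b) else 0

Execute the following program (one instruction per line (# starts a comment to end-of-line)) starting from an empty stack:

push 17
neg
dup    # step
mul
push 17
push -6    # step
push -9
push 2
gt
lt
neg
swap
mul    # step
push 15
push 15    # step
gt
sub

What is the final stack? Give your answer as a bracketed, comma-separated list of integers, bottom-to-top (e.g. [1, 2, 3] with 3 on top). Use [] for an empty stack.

After 'push 17': [17]
After 'neg': [-17]
After 'dup': [-17, -17]
After 'mul': [289]
After 'push 17': [289, 17]
After 'push -6': [289, 17, -6]
After 'push -9': [289, 17, -6, -9]
After 'push 2': [289, 17, -6, -9, 2]
After 'gt': [289, 17, -6, 0]
After 'lt': [289, 17, 1]
After 'neg': [289, 17, -1]
After 'swap': [289, -1, 17]
After 'mul': [289, -17]
After 'push 15': [289, -17, 15]
After 'push 15': [289, -17, 15, 15]
After 'gt': [289, -17, 0]
After 'sub': [289, -17]

Answer: [289, -17]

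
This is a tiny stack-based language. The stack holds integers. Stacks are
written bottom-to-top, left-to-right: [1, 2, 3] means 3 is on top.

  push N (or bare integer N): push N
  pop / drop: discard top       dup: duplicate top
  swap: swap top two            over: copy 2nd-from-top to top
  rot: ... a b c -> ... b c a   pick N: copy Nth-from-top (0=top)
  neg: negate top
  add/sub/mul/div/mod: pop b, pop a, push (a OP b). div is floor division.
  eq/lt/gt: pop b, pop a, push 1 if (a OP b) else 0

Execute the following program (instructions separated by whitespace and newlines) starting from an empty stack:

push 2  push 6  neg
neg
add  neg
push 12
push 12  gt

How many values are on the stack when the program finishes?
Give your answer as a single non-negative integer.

Answer: 2

Derivation:
After 'push 2': stack = [2] (depth 1)
After 'push 6': stack = [2, 6] (depth 2)
After 'neg': stack = [2, -6] (depth 2)
After 'neg': stack = [2, 6] (depth 2)
After 'add': stack = [8] (depth 1)
After 'neg': stack = [-8] (depth 1)
After 'push 12': stack = [-8, 12] (depth 2)
After 'push 12': stack = [-8, 12, 12] (depth 3)
After 'gt': stack = [-8, 0] (depth 2)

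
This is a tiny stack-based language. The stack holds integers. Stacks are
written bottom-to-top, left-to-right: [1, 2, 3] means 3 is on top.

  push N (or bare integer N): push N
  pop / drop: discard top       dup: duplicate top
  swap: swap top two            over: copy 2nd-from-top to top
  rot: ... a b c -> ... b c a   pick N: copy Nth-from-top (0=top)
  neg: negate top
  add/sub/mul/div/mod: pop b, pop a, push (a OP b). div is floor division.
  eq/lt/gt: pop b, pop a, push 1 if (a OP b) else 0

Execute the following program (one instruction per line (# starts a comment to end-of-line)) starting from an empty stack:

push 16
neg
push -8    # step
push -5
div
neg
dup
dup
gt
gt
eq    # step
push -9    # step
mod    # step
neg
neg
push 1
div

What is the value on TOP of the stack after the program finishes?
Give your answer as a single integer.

After 'push 16': [16]
After 'neg': [-16]
After 'push -8': [-16, -8]
After 'push -5': [-16, -8, -5]
After 'div': [-16, 1]
After 'neg': [-16, -1]
After 'dup': [-16, -1, -1]
After 'dup': [-16, -1, -1, -1]
After 'gt': [-16, -1, 0]
After 'gt': [-16, 0]
After 'eq': [0]
After 'push -9': [0, -9]
After 'mod': [0]
After 'neg': [0]
After 'neg': [0]
After 'push 1': [0, 1]
After 'div': [0]

Answer: 0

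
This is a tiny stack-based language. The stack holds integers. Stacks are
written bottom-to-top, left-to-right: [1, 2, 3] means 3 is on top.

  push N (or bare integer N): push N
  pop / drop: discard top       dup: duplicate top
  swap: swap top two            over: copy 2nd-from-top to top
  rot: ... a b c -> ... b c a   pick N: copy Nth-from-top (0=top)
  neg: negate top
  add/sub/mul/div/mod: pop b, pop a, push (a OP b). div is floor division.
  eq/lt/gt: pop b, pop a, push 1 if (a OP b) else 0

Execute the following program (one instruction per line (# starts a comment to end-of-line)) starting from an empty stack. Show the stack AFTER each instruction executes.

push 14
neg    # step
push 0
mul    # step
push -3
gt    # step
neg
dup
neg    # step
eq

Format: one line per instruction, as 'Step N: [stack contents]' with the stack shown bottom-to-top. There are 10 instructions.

Step 1: [14]
Step 2: [-14]
Step 3: [-14, 0]
Step 4: [0]
Step 5: [0, -3]
Step 6: [1]
Step 7: [-1]
Step 8: [-1, -1]
Step 9: [-1, 1]
Step 10: [0]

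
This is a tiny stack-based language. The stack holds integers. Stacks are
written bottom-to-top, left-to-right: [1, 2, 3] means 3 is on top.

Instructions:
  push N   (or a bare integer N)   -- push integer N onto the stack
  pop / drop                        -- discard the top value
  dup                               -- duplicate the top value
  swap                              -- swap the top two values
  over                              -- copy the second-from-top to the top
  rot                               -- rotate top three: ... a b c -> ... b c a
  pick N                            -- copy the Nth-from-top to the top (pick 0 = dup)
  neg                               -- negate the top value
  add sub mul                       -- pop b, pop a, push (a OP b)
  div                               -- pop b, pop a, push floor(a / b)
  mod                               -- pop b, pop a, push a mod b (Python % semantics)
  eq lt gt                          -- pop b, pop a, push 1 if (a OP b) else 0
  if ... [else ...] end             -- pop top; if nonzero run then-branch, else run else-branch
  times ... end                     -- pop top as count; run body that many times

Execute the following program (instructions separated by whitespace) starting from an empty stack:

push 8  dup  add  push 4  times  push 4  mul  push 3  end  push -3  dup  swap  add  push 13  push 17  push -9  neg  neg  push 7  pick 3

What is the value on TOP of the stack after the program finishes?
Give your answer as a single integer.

Answer: 13

Derivation:
After 'push 8': [8]
After 'dup': [8, 8]
After 'add': [16]
After 'push 4': [16, 4]
After 'times': [16]
After 'push 4': [16, 4]
After 'mul': [64]
After 'push 3': [64, 3]
After 'push 4': [64, 3, 4]
After 'mul': [64, 12]
  ...
After 'dup': [64, 12, 12, 12, 3, -3, -3]
After 'swap': [64, 12, 12, 12, 3, -3, -3]
After 'add': [64, 12, 12, 12, 3, -6]
After 'push 13': [64, 12, 12, 12, 3, -6, 13]
After 'push 17': [64, 12, 12, 12, 3, -6, 13, 17]
After 'push -9': [64, 12, 12, 12, 3, -6, 13, 17, -9]
After 'neg': [64, 12, 12, 12, 3, -6, 13, 17, 9]
After 'neg': [64, 12, 12, 12, 3, -6, 13, 17, -9]
After 'push 7': [64, 12, 12, 12, 3, -6, 13, 17, -9, 7]
After 'pick 3': [64, 12, 12, 12, 3, -6, 13, 17, -9, 7, 13]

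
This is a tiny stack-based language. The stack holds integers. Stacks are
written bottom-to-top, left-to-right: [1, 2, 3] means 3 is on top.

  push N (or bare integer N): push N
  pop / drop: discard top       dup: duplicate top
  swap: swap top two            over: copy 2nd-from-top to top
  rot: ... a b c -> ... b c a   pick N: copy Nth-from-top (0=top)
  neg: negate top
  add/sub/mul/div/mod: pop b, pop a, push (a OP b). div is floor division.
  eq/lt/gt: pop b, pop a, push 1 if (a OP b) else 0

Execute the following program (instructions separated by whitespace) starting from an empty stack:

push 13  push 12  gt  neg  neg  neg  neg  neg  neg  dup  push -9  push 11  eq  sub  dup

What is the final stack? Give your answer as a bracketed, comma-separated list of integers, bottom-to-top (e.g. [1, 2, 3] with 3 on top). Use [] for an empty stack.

Answer: [1, 1, 1]

Derivation:
After 'push 13': [13]
After 'push 12': [13, 12]
After 'gt': [1]
After 'neg': [-1]
After 'neg': [1]
After 'neg': [-1]
After 'neg': [1]
After 'neg': [-1]
After 'neg': [1]
After 'dup': [1, 1]
After 'push -9': [1, 1, -9]
After 'push 11': [1, 1, -9, 11]
After 'eq': [1, 1, 0]
After 'sub': [1, 1]
After 'dup': [1, 1, 1]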